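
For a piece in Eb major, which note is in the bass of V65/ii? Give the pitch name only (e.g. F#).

E

The applied chord V65/ii is rooted on C: C-E-G-Bb.
The figure 65 means first inversion — the third is in the bass.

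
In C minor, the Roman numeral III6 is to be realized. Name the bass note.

III in C minor has root Eb; the chord is Eb-G-Bb.
The figure 6 means first inversion — the third is in the bass.

G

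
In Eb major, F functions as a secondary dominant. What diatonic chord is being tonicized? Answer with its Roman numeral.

The chord is a major triad on F.
A dominant resolves down a perfect fifth: F → Bb. In Eb major, Bb is scale degree 5, i.e. V.

V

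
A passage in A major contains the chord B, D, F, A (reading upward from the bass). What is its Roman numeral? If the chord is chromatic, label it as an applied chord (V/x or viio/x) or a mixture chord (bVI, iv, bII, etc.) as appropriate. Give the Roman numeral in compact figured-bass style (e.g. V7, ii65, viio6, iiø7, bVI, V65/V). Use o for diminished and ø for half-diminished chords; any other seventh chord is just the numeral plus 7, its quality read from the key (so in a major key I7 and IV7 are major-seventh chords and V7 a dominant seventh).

iiø7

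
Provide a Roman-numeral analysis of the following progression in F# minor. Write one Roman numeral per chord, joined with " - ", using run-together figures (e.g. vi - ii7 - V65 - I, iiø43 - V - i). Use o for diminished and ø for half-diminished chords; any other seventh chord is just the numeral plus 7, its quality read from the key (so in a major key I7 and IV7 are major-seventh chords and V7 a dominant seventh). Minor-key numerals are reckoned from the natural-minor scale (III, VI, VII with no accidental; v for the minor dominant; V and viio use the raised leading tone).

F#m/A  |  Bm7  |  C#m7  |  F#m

i6 - iv7 - v7 - i

F#m/A has root F#, degree 1 in F# minor, so i6.
Bm7: minor seventh chord on B = scale degree 4 → iv7.
C#m7: minor seventh chord on C# = scale degree 5 → v7.
F#m: root F# is the tonic; minor triad there is i.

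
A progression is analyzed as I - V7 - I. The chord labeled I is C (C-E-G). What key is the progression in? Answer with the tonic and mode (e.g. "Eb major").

C major

I is given as C-E-G — a major triad with root C.
If C is scale degree 1 and the mode makes that degree carry a major triad, the tonic is C and the mode is major.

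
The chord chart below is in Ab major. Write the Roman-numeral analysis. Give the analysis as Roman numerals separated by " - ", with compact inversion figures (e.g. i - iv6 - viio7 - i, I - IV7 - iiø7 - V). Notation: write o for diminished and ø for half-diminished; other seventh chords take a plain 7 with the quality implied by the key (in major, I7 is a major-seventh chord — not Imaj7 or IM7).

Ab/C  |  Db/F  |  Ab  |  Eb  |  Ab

I6 - IV6 - I - V - I

Ab/C: root Ab is the tonic; major triad there is I6.
Db/F: root Db is the subdominant; major triad there is IV6.
Ab has root Ab, degree 1 in Ab major, so I.
Eb has root Eb, degree 5 in Ab major, so V.
Ab: root Ab is the tonic; major triad there is I.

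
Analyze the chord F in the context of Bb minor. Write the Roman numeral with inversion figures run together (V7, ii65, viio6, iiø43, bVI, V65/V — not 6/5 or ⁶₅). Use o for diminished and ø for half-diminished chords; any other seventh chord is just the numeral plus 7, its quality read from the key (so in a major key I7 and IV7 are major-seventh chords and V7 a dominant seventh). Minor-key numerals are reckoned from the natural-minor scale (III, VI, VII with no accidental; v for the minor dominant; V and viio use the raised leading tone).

V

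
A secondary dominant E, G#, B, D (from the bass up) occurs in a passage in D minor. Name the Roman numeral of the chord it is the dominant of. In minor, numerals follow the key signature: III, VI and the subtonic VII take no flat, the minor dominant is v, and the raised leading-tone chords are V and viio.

V

The chord is a dominant seventh chord on E.
A dominant resolves down a perfect fifth: E → A. In D minor, A is scale degree 5, i.e. V.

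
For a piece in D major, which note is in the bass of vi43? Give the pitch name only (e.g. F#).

F#

vi in D major has root B; the chord is B-D-F#-A.
The figure 43 means second inversion — the fifth is in the bass.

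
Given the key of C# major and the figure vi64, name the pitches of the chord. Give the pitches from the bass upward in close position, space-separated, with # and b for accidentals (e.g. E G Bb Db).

E# A# C#

In C# major, the sixth degree is A#, and the diatonic chord built there is a minor triad.
That chord is spelled A#-C#-E#.
The figured bass 64 indicates second inversion, placing the fifth (E#) in the bass: E#-A#-C#.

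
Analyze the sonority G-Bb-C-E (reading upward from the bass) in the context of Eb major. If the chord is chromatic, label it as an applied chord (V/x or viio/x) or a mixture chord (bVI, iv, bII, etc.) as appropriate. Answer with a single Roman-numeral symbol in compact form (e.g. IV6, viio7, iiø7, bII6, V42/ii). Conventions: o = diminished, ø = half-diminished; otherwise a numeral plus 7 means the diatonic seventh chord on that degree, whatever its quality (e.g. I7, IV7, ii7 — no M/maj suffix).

The pitches C-E-G-Bb form a dominant seventh chord rooted on C.
C is not a diatonic chord root with this quality in Eb major, but it lies a perfect fifth above F (ii), so the chord functions as an applied dominant of ii.
With G in the bass the chord is in second inversion, so the figured bass is 43.

V43/ii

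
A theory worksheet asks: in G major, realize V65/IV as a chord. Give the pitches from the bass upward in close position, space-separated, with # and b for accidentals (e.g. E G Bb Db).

The slash means an applied dominant: we want the dominant of IV. In G major, IV is C major, and its dominant is built on G.
Building a dominant seventh chord on G gives G-B-D-F.
With the 65 figure the chord is in first inversion; from the bass B upward in close position it reads B-D-F-G.

B D F G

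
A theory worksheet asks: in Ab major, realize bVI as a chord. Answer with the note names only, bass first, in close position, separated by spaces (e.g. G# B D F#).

Fb Ab Cb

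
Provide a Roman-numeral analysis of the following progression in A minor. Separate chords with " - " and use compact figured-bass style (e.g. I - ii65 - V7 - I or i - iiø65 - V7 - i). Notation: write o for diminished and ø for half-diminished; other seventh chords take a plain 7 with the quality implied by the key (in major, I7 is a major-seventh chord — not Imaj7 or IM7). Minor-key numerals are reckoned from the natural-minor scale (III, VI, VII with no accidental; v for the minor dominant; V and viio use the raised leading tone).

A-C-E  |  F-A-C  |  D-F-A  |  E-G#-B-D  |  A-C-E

A-C-E: root A is the tonic; minor triad there is i.
F-A-C has root F, degree 6 in A minor, so VI.
D-F-A has root D, degree 4 in A minor, so iv.
E-G#-B-D: root E is the dominant; dominant seventh chord there is V7.
A-C-E: root A is the tonic; minor triad there is i.

i - VI - iv - V7 - i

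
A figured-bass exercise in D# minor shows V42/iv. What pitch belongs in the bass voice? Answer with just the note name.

The applied chord V42/iv is rooted on D#: D#-F##-A#-C#.
The figure 42 means third inversion — the seventh is in the bass.

C#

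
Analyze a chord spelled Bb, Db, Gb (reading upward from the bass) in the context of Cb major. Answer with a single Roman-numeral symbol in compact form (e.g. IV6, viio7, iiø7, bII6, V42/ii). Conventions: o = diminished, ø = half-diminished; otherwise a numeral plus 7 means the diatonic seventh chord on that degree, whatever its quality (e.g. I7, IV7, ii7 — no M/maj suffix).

V6

Stacked in thirds the chord is Gb-Bb-Db: a major triad on Gb.
In Cb major, Gb is the dominant; the diatonic major triad there is V.
With Bb in the bass the chord is in first inversion, so the figured bass is 6.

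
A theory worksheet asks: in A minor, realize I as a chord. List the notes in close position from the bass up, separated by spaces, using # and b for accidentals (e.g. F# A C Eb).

I is the major tonic (Picardy third), borrowed from the parallel major. In A minor that root is A.
So the chord is A-C#-E, a major triad.

A C# E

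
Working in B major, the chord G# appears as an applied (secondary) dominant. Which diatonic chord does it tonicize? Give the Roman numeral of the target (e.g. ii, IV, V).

The chord is a major triad on G#.
A dominant resolves down a perfect fifth: G# → C#. In B major, C# is scale degree 2, i.e. ii.

ii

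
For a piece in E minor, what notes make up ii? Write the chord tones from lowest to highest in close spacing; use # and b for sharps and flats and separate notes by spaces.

ii is the minor supertonic, borrowed from the parallel major (the Dorian ii). In E minor that root is F#.
So the chord is F#-A-C#, a minor triad.

F# A C#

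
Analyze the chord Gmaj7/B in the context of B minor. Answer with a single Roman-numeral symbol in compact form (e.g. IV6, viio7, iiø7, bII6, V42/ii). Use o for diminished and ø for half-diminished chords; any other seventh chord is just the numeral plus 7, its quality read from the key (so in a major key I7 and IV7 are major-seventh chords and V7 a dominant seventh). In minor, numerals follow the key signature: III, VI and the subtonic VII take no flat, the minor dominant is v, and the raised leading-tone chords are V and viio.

VI65

The pitches G-B-D-F# form a major seventh chord rooted on G.
G is scale degree 6 in B minor, and a major seventh chord on that degree is written VI7.
With B in the bass the chord is in first inversion, so the figured bass is 65.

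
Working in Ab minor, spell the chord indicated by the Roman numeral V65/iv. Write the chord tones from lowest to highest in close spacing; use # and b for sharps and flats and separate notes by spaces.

C Eb Gb Ab

The slash means an applied dominant: we want the dominant of iv. In Ab minor, iv is Db minor, and its dominant is built on Ab.
Building a dominant seventh chord on Ab gives Ab-C-Eb-Gb.
The figured bass 65 indicates first inversion, placing the third (C) in the bass: C-Eb-Gb-Ab.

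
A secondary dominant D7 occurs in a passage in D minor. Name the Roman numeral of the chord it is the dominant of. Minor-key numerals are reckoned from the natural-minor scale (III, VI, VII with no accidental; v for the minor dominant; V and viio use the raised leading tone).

iv

The chord is a dominant seventh chord on D.
A dominant resolves down a perfect fifth: D → G. In D minor, G is scale degree 4, i.e. iv.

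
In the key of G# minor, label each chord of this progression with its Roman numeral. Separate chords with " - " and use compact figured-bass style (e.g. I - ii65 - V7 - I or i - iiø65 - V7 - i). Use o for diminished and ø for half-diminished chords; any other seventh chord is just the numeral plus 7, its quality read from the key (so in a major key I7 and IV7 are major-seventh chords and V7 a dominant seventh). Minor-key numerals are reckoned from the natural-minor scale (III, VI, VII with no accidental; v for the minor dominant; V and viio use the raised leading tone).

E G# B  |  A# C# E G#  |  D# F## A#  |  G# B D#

VI - iiø7 - V - i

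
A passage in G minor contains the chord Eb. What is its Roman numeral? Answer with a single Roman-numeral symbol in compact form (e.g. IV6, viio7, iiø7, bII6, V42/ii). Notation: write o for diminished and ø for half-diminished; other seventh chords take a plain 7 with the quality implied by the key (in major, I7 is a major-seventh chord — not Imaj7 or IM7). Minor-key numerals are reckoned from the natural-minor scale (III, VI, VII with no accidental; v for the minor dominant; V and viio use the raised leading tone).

The pitches Eb-G-Bb form a major triad rooted on Eb.
In G minor, Eb is the submediant; the diatonic major triad there is VI.

VI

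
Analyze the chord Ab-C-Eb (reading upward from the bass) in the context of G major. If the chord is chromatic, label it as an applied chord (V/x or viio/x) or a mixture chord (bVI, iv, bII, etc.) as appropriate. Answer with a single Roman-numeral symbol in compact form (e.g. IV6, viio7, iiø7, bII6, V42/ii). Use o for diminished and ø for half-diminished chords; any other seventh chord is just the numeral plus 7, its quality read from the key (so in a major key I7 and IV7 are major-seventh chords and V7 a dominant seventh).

Stacked in thirds the chord is Ab-C-Eb: a major triad on Ab.
Ab is the lowered second degree of G major (diatonic 2 would be A). This is the Neapolitan chord — a major triad on the lowered second degree.

bII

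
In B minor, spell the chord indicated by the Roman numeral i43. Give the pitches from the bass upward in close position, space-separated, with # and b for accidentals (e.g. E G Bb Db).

F# A B D

The numeral's case and figure indicate a minor seventh chord. In B minor its root, the tonic, is B.
Stacking thirds from B gives B-D-F#-A.
With the 43 figure the chord is in second inversion; from the bass F# upward in close position it reads F#-A-B-D.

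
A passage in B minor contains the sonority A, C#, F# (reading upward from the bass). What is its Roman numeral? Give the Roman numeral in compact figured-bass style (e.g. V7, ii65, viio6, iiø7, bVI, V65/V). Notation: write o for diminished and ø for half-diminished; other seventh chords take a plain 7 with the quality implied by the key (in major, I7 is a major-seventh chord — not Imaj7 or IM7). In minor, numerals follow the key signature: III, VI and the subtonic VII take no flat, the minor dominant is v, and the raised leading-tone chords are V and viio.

v6

Stacked in thirds the chord is F#-A-C#: a minor triad on F#.
F# is scale degree 5 in B minor, and a minor triad on that degree is written v.
With A in the bass the chord is in first inversion, so the figured bass is 6.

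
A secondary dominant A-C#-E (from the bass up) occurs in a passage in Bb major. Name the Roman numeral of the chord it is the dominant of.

iii

The chord is a major triad on A.
A dominant resolves down a perfect fifth: A → D. In Bb major, D is scale degree 3, i.e. iii.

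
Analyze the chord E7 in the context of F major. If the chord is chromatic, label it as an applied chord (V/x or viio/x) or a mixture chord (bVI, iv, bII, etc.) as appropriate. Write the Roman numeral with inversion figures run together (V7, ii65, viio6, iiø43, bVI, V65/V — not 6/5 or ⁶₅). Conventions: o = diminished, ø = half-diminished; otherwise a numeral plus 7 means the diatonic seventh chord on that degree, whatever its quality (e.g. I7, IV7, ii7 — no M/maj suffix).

V7/iii

Stacked in thirds the chord is E-G#-B-D: a dominant seventh chord on E.
E is not a diatonic chord root with this quality in F major, but it lies a perfect fifth above A (iii), so the chord functions as an applied dominant of iii.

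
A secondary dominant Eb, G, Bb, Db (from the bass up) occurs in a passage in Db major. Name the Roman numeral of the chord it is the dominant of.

V

The chord is a dominant seventh chord on Eb.
A dominant resolves down a perfect fifth: Eb → Ab. In Db major, Ab is scale degree 5, i.e. V.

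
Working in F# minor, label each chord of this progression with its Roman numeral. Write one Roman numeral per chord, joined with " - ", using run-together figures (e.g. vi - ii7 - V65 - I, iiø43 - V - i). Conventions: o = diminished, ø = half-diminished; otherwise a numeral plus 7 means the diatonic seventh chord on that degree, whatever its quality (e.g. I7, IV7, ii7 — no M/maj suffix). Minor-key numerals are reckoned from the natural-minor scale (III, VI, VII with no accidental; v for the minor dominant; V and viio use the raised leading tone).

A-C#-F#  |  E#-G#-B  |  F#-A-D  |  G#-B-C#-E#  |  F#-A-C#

i6 - viio - VI6 - V43 - i

A-C#-F#: root F# is the tonic; minor triad there is i6.
E#-G#-B: root E# is the leading tone; diminished triad there is viio.
F#-A-D: major triad on D = scale degree 6 → VI6.
G#-B-C#-E#: dominant seventh chord on C# = scale degree 5 → V43.
F#-A-C#: root F# is the tonic; minor triad there is i.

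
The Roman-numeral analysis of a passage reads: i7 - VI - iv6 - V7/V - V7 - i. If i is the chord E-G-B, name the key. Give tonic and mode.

E minor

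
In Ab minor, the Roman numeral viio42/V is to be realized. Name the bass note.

Cb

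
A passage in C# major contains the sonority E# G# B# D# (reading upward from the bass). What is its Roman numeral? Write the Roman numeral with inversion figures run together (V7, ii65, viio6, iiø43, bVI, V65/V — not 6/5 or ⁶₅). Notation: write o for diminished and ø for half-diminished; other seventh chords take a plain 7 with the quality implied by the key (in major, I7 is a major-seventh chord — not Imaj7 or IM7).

iii7

Stacked in thirds the chord is E#-G#-B#-D#: a minor seventh chord on E#.
In C# major, E# is the mediant; the diatonic minor seventh chord there is iii7.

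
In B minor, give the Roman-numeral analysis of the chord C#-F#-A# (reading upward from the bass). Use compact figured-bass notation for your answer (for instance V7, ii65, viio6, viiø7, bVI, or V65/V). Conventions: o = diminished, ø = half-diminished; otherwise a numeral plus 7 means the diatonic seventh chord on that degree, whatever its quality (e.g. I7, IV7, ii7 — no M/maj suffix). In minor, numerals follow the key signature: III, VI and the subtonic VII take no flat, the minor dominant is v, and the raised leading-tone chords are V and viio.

The pitches F#-A#-C# form a major triad rooted on F#.
F# is scale degree 5 in B minor, and a major triad on that degree is written V.
With C# in the bass the chord is in second inversion, so the figured bass is 64.

V64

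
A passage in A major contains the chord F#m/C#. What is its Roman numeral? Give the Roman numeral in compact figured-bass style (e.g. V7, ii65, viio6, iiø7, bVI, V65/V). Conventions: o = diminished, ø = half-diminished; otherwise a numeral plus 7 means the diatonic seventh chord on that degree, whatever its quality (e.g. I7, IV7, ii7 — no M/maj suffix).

vi64

The pitches F#-A-C# form a minor triad rooted on F#.
F# is scale degree 6 in A major, and a minor triad on that degree is written vi.
With C# in the bass the chord is in second inversion, so the figured bass is 64.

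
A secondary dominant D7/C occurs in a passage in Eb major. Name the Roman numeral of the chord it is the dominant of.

iii

The chord is a dominant seventh chord on D.
A dominant resolves down a perfect fifth: D → G. In Eb major, G is scale degree 3, i.e. iii.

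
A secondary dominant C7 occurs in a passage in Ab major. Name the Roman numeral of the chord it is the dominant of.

vi

The chord is a dominant seventh chord on C.
A dominant resolves down a perfect fifth: C → F. In Ab major, F is scale degree 6, i.e. vi.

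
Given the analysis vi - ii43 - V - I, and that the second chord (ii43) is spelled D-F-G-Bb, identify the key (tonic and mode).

The anchor chord is a minor seventh chord on G, labeled ii43.
If G is scale degree 2 and the mode makes that degree carry a minor seventh chord, the tonic is F and the mode is major.

F major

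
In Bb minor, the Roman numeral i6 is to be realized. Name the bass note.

Db

i in Bb minor has root Bb; the chord is Bb-Db-F.
The figure 6 means first inversion — the third is in the bass.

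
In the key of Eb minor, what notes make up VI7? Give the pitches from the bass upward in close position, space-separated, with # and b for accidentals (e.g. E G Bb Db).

The numeral's case and figure indicate a major seventh chord. In Eb minor its root, the submediant, is Cb.
Stacking thirds from Cb gives Cb-Eb-Gb-Bb.

Cb Eb Gb Bb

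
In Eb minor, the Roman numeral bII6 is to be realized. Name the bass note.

Ab

bII in Eb minor has root Fb; the chord is Fb-Ab-Cb.
The figure 6 means first inversion — the third is in the bass.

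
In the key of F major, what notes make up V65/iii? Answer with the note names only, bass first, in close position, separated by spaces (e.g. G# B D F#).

G# B D E

The slash means an applied dominant: we want the dominant of iii. In F major, iii is A minor, and its dominant is built on E.
Building a dominant seventh chord on E gives E-G#-B-D.
With the 65 figure the chord is in first inversion; from the bass G# upward in close position it reads G#-B-D-E.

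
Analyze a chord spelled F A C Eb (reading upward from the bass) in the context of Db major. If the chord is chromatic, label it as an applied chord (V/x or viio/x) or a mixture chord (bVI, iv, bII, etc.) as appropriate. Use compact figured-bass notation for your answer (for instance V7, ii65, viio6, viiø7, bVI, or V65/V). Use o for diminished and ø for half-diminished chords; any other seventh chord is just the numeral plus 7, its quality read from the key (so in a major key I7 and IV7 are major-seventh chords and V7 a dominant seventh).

The pitches F-A-C-Eb form a dominant seventh chord rooted on F.
F is not a diatonic chord root with this quality in Db major, but it lies a perfect fifth above Bb (vi), so the chord functions as an applied dominant of vi.

V7/vi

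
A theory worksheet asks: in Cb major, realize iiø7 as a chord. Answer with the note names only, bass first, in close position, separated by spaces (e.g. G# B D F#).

Db Fb Abb Cb

iiø7 is the half-diminished supertonic seventh, borrowed from the parallel minor. In Cb major that root is Db.
So the chord is Db-Fb-Abb-Cb, a half-diminished seventh chord.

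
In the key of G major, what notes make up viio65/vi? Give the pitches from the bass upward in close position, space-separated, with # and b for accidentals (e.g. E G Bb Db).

The slash marks an applied leading-tone chord: viio of vi. In G major, vi is E, so the leading tone to it is D#, a half step below.
Building a fully diminished seventh chord on D# gives D#-F#-A-C.
The figured bass 65 indicates first inversion, placing the third (F#) in the bass: F#-A-C-D#.

F# A C D#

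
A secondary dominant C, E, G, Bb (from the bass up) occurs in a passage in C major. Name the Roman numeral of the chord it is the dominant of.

IV

The chord is a dominant seventh chord on C.
A dominant resolves down a perfect fifth: C → F. In C major, F is scale degree 4, i.e. IV.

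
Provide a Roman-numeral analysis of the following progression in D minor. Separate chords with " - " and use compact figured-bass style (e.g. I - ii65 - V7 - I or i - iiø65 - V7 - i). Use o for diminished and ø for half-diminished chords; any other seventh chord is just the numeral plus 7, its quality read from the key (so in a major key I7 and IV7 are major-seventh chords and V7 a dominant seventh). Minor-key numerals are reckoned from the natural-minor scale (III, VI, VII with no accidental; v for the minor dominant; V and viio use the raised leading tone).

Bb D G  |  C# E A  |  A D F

Bb-D-G: root G is the subdominant; minor triad there is iv6.
C#-E-A: major triad on A = scale degree 5 → V6.
A-D-F: minor triad on D = scale degree 1 → i64.

iv6 - V6 - i64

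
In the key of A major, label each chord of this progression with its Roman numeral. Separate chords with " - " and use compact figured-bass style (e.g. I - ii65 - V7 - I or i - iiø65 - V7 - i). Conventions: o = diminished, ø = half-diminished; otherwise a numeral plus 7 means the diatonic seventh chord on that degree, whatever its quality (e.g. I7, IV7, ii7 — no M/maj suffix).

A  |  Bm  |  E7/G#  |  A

I - ii - V65 - I

A has root A, degree 1 in A major, so I.
Bm: minor triad on B = scale degree 2 → ii.
E7/G#: root E is the dominant; dominant seventh chord there is V65.
A: major triad on A = scale degree 1 → I.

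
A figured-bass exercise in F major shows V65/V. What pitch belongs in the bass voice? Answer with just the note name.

B

The applied chord V65/V is rooted on G: G-B-D-F.
The figure 65 means first inversion — the third is in the bass.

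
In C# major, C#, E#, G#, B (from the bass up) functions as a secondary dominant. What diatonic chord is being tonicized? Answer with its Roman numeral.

The chord is a dominant seventh chord on C#.
A dominant resolves down a perfect fifth: C# → F#. In C# major, F# is scale degree 4, i.e. IV.

IV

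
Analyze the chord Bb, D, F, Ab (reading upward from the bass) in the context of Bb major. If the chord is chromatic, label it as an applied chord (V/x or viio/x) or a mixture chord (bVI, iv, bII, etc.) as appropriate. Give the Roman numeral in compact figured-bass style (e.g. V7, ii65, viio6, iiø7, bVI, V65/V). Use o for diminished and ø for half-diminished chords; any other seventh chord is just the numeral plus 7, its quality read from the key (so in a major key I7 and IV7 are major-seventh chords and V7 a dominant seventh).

V7/IV

The pitches Bb-D-F-Ab form a dominant seventh chord rooted on Bb.
Bb is not a diatonic chord root with this quality in Bb major, but it lies a perfect fifth above Eb (IV), so the chord functions as an applied dominant of IV.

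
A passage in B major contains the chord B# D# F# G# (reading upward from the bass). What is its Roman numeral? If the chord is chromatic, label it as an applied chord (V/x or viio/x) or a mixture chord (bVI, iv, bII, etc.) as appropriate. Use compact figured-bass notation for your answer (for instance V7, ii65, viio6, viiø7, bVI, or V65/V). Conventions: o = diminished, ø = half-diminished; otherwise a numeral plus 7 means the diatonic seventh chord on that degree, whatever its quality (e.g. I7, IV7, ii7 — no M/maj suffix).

The pitches G#-B#-D#-F# form a dominant seventh chord rooted on G#.
G# is not a diatonic chord root with this quality in B major, but it lies a perfect fifth above C# (ii), so the chord functions as an applied dominant of ii.
With B# in the bass the chord is in first inversion, so the figured bass is 65.

V65/ii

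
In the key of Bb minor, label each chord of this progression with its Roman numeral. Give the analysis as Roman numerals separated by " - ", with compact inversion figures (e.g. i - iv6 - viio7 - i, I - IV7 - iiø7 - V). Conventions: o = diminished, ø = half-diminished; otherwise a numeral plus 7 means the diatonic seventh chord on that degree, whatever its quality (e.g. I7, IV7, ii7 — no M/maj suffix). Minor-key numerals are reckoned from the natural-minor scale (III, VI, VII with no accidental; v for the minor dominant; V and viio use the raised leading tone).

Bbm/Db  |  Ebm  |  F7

Bbm/Db: root Bb is the tonic; minor triad there is i6.
Ebm has root Eb, degree 4 in Bb minor, so iv.
F7: root F is the dominant; dominant seventh chord there is V7.

i6 - iv - V7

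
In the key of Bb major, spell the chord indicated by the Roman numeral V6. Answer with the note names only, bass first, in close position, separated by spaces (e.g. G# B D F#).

A C F

The numeral's case and figure indicate a major triad. In Bb major its root, the fifth degree, is F.
That chord is spelled F-A-C.
The figured bass 6 indicates first inversion, placing the third (A) in the bass: A-C-F.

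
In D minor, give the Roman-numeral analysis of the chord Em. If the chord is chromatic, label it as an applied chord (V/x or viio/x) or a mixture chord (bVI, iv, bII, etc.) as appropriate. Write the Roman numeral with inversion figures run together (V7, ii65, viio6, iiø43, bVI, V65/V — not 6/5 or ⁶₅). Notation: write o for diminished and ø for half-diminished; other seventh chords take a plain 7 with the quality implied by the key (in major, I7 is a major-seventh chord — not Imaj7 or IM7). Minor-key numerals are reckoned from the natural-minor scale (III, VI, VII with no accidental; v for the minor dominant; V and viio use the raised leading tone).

ii

Stacked in thirds the chord is E-G-B: a minor triad on E.
E is the second degree of D minor. This is the minor supertonic, borrowed from the parallel major (the Dorian ii).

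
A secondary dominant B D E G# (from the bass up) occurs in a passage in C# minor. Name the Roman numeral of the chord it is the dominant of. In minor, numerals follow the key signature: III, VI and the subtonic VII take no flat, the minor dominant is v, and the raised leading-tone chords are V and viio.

VI

The chord is a dominant seventh chord on E.
A dominant resolves down a perfect fifth: E → A. In C# minor, A is scale degree 6, i.e. VI.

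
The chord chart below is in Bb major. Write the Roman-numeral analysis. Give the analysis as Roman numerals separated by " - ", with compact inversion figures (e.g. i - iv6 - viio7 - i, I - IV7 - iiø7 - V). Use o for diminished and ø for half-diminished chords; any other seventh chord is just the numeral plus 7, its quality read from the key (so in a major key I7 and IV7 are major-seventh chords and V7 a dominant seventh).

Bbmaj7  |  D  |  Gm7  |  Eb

I7 - V/vi - vi7 - IV

Bbmaj7: major seventh chord on Bb = scale degree 1 → I7.
D: chromatic; D is V of vi, so V/vi.
Gm7: minor seventh chord on G = scale degree 6 → vi7.
Eb: root Eb is the subdominant; major triad there is IV.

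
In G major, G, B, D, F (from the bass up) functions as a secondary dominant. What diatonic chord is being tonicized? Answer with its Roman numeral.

IV

The chord is a dominant seventh chord on G.
A dominant resolves down a perfect fifth: G → C. In G major, C is scale degree 4, i.e. IV.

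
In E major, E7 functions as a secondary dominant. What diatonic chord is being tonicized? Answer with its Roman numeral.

The chord is a dominant seventh chord on E.
A dominant resolves down a perfect fifth: E → A. In E major, A is scale degree 4, i.e. IV.

IV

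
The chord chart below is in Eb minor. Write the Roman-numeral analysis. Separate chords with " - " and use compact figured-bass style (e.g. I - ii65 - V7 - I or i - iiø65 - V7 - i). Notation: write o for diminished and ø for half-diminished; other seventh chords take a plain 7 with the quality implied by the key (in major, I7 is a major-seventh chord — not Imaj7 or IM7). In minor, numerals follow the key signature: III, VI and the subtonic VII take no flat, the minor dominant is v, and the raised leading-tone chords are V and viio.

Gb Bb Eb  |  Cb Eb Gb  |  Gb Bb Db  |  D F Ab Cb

i6 - VI - III - viio7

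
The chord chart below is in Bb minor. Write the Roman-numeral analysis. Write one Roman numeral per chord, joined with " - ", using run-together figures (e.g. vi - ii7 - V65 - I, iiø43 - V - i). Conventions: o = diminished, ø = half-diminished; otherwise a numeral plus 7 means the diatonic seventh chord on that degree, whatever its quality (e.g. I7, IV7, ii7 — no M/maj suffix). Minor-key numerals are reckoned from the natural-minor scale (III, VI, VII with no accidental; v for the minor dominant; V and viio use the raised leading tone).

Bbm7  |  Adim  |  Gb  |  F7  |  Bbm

i7 - viio - VI - V7 - i

Bbm7: root Bb is the tonic; minor seventh chord there is i7.
Adim: diminished triad on A = scale degree 7 → viio.
Gb: root Gb is the submediant; major triad there is VI.
F7 has root F, degree 5 in Bb minor, so V7.
Bbm: root Bb is the tonic; minor triad there is i.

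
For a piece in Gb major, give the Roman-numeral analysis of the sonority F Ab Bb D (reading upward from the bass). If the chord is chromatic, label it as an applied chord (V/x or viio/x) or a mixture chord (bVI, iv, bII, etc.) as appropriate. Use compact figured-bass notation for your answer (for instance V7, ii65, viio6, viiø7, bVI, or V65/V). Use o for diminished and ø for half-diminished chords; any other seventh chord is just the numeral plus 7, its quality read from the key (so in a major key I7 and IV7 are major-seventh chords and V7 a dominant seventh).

V43/vi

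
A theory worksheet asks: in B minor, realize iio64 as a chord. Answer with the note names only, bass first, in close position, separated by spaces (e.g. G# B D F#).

G C# E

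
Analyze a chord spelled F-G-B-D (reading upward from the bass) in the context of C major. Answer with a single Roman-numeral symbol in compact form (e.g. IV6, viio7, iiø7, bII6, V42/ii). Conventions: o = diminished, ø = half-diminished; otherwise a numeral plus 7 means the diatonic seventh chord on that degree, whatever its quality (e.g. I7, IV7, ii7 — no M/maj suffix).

V42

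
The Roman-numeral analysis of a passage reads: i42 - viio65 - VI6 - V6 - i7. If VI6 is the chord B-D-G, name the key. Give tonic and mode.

B minor

VI6 is given as B-D-G — a major triad with root G.
Counting down 5 scale steps from G places the tonic on B; a major triad on degree 6 is diatonic only in minor.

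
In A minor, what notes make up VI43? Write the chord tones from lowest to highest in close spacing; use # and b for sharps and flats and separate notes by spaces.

C E F A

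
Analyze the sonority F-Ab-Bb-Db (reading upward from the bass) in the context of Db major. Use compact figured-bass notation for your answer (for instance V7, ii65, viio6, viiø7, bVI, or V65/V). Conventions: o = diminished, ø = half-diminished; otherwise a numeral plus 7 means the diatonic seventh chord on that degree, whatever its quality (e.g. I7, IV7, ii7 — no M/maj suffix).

Stacked in thirds the chord is Bb-Db-F-Ab: a minor seventh chord on Bb.
Bb is scale degree 6 in Db major, and a minor seventh chord on that degree is written vi7.
With F in the bass the chord is in second inversion, so the figured bass is 43.

vi43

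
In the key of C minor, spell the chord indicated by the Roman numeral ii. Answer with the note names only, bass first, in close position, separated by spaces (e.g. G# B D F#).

Scale degree 2 in C minor is D; here the chord built on it is altered to a minor triad. ii is the minor supertonic, borrowed from the parallel major (the Dorian ii).
So the chord is D-F-A, a minor triad.

D F A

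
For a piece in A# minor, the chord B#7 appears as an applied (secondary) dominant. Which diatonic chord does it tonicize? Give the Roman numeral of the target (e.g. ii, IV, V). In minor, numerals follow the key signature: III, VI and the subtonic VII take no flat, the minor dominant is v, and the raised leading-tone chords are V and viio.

V

The chord is a dominant seventh chord on B#.
A dominant resolves down a perfect fifth: B# → E#. In A# minor, E# is scale degree 5, i.e. V.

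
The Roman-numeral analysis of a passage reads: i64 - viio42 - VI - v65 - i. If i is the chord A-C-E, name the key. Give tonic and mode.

i is given as A-C-E — a minor triad with root A.
If A is scale degree 1 and the mode makes that degree carry a minor triad, the tonic is A and the mode is minor.

A minor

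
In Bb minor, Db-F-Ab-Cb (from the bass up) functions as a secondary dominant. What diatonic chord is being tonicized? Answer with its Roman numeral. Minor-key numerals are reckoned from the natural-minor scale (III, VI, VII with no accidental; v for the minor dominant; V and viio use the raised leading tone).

VI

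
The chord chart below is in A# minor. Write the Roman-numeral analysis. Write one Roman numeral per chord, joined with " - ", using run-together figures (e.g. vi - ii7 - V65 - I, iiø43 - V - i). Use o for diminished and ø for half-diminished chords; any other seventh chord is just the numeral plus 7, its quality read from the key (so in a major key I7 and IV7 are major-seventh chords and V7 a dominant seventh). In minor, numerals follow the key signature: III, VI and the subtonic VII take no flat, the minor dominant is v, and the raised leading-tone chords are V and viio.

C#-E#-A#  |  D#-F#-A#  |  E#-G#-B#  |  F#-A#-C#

C#-E#-A# has root A#, degree 1 in A# minor, so i6.
D#-F#-A# has root D#, degree 4 in A# minor, so iv.
E#-G#-B#: minor triad on E# = scale degree 5 → v.
F#-A#-C#: root F# is the submediant; major triad there is VI.

i6 - iv - v - VI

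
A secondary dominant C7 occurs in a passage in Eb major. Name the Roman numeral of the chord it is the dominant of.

ii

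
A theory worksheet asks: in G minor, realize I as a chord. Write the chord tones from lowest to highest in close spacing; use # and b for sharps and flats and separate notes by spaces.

G B D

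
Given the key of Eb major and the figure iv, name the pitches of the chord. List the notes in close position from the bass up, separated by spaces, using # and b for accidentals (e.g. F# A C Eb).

Ab Cb Eb

iv is the minor subdominant, borrowed from the parallel minor. In Eb major that root is Ab.
So the chord is Ab-Cb-Eb, a minor triad.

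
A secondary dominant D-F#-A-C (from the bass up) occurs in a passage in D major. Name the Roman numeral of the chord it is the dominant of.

IV

The chord is a dominant seventh chord on D.
A dominant resolves down a perfect fifth: D → G. In D major, G is scale degree 4, i.e. IV.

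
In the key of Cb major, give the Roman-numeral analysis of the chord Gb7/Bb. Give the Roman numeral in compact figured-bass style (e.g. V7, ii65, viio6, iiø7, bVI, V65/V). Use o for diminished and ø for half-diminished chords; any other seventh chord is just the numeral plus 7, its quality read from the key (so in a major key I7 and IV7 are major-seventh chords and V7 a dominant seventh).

V65

Stacked in thirds the chord is Gb-Bb-Db-Fb: a dominant seventh chord on Gb.
In Cb major, Gb is the dominant; the diatonic dominant seventh chord there is V7.
With Bb in the bass the chord is in first inversion, so the figured bass is 65.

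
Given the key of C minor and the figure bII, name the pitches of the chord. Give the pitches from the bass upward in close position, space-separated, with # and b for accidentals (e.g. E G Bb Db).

Db F Ab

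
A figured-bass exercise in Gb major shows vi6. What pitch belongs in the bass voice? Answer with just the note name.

vi in Gb major has root Eb; the chord is Eb-Gb-Bb.
The figure 6 means first inversion — the third is in the bass.

Gb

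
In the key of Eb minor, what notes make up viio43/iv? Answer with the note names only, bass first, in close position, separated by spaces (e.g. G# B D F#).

viio43/iv is a secondary leading-tone chord. The target iv is Ab in Eb minor; the applied chord is rooted a semitone below, on G.
Building a fully diminished seventh chord on G gives G-Bb-Db-Fb.
With the 43 figure the chord is in second inversion; from the bass Db upward in close position it reads Db-Fb-G-Bb.

Db Fb G Bb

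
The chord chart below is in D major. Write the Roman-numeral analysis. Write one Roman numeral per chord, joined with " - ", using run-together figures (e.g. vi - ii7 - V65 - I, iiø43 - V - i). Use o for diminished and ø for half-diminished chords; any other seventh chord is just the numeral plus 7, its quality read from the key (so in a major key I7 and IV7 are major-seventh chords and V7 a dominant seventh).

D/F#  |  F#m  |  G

I6 - iii - IV

D/F#: major triad on D = scale degree 1 → I6.
F#m has root F#, degree 3 in D major, so iii.
G: major triad on G = scale degree 4 → IV.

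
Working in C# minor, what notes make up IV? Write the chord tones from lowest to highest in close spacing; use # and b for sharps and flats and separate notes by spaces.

IV is the major subdominant, borrowed from the parallel major. In C# minor that root is F#.
So the chord is F#-A#-C#, a major triad.

F# A# C#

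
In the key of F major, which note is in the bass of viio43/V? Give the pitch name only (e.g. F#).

F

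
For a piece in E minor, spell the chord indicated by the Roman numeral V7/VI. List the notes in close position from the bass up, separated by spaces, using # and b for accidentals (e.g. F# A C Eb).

G B D F

V7/VI is a secondary dominant — the dominant seventh of VI. VI in E minor is C, so the applied chord's root is G, a perfect fifth above.
Building a dominant seventh chord on G gives G-B-D-F.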